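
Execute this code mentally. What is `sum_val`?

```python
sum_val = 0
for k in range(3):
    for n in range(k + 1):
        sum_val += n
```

Let's trace through this code step by step.

Initialize: sum_val = 0
Entering loop: for k in range(3):

After execution: sum_val = 4
4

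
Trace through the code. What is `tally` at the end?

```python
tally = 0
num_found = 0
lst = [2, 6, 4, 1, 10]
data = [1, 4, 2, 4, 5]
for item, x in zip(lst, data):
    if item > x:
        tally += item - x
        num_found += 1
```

Let's trace through this code step by step.

Initialize: tally = 0
Initialize: num_found = 0
Initialize: lst = [2, 6, 4, 1, 10]
Initialize: data = [1, 4, 2, 4, 5]
Entering loop: for item, x in zip(lst, data):

After execution: tally = 10
10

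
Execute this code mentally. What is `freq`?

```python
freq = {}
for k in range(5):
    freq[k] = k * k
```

Let's trace through this code step by step.

Initialize: freq = {}
Entering loop: for k in range(5):

After execution: freq = {0: 0, 1: 1, 2: 4, 3: 9, 4: 16}
{0: 0, 1: 1, 2: 4, 3: 9, 4: 16}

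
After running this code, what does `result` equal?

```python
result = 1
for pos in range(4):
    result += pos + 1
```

Let's trace through this code step by step.

Initialize: result = 1
Entering loop: for pos in range(4):

After execution: result = 11
11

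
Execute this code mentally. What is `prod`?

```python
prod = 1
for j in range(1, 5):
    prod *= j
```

Let's trace through this code step by step.

Initialize: prod = 1
Entering loop: for j in range(1, 5):

After execution: prod = 24
24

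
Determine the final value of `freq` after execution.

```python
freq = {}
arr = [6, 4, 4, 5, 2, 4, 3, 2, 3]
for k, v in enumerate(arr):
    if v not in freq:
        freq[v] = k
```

Let's trace through this code step by step.

Initialize: freq = {}
Initialize: arr = [6, 4, 4, 5, 2, 4, 3, 2, 3]
Entering loop: for k, v in enumerate(arr):

After execution: freq = {6: 0, 4: 1, 5: 3, 2: 4, 3: 6}
{6: 0, 4: 1, 5: 3, 2: 4, 3: 6}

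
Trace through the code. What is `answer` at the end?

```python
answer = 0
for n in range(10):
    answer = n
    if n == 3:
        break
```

Let's trace through this code step by step.

Initialize: answer = 0
Entering loop: for n in range(10):

After execution: answer = 3
3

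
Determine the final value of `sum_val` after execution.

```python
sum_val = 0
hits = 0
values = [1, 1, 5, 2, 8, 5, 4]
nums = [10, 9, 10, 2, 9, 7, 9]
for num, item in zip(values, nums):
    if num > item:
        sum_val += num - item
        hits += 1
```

Let's trace through this code step by step.

Initialize: sum_val = 0
Initialize: hits = 0
Initialize: values = [1, 1, 5, 2, 8, 5, 4]
Initialize: nums = [10, 9, 10, 2, 9, 7, 9]
Entering loop: for num, item in zip(values, nums):

After execution: sum_val = 0
0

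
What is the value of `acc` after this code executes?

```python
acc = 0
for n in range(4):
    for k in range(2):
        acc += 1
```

Let's trace through this code step by step.

Initialize: acc = 0
Entering loop: for n in range(4):

After execution: acc = 8
8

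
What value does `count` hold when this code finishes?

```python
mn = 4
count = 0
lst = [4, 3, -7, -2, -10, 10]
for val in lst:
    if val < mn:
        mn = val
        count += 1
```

Let's trace through this code step by step.

Initialize: mn = 4
Initialize: count = 0
Initialize: lst = [4, 3, -7, -2, -10, 10]
Entering loop: for val in lst:

After execution: count = 3
3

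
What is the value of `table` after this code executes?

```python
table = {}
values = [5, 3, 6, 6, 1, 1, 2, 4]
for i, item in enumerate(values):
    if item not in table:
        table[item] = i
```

Let's trace through this code step by step.

Initialize: table = {}
Initialize: values = [5, 3, 6, 6, 1, 1, 2, 4]
Entering loop: for i, item in enumerate(values):

After execution: table = {5: 0, 3: 1, 6: 2, 1: 4, 2: 6, 4: 7}
{5: 0, 3: 1, 6: 2, 1: 4, 2: 6, 4: 7}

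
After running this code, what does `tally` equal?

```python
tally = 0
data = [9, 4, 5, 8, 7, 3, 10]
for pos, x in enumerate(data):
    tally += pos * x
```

Let's trace through this code step by step.

Initialize: tally = 0
Initialize: data = [9, 4, 5, 8, 7, 3, 10]
Entering loop: for pos, x in enumerate(data):

After execution: tally = 141
141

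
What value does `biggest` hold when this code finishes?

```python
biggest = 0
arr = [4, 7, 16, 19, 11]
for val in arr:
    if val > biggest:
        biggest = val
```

Let's trace through this code step by step.

Initialize: biggest = 0
Initialize: arr = [4, 7, 16, 19, 11]
Entering loop: for val in arr:

After execution: biggest = 19
19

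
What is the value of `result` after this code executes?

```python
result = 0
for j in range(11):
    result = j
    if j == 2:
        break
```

Let's trace through this code step by step.

Initialize: result = 0
Entering loop: for j in range(11):

After execution: result = 2
2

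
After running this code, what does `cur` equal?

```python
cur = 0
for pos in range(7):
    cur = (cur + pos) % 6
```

Let's trace through this code step by step.

Initialize: cur = 0
Entering loop: for pos in range(7):

After execution: cur = 3
3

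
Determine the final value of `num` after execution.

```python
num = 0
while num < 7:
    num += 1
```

Let's trace through this code step by step.

Initialize: num = 0
Entering loop: while num < 7:

After execution: num = 7
7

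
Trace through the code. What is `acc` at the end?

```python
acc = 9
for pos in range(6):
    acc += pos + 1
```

Let's trace through this code step by step.

Initialize: acc = 9
Entering loop: for pos in range(6):

After execution: acc = 30
30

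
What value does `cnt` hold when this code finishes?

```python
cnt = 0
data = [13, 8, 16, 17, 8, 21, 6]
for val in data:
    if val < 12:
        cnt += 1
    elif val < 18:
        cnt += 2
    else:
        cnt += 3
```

Let's trace through this code step by step.

Initialize: cnt = 0
Initialize: data = [13, 8, 16, 17, 8, 21, 6]
Entering loop: for val in data:

After execution: cnt = 12
12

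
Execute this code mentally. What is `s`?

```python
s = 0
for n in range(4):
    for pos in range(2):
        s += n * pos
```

Let's trace through this code step by step.

Initialize: s = 0
Entering loop: for n in range(4):

After execution: s = 6
6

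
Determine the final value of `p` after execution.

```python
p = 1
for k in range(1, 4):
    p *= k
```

Let's trace through this code step by step.

Initialize: p = 1
Entering loop: for k in range(1, 4):

After execution: p = 6
6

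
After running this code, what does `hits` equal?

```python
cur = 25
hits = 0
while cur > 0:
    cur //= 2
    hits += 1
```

Let's trace through this code step by step.

Initialize: cur = 25
Initialize: hits = 0
Entering loop: while cur > 0:

After execution: hits = 5
5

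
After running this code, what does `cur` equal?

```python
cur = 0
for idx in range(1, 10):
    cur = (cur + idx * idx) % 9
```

Let's trace through this code step by step.

Initialize: cur = 0
Entering loop: for idx in range(1, 10):

After execution: cur = 6
6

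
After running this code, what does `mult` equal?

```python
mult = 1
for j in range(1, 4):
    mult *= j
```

Let's trace through this code step by step.

Initialize: mult = 1
Entering loop: for j in range(1, 4):

After execution: mult = 6
6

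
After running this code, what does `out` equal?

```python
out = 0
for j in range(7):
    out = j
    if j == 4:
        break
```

Let's trace through this code step by step.

Initialize: out = 0
Entering loop: for j in range(7):

After execution: out = 4
4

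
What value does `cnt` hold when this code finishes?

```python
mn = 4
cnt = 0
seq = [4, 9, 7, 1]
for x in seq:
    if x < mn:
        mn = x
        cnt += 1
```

Let's trace through this code step by step.

Initialize: mn = 4
Initialize: cnt = 0
Initialize: seq = [4, 9, 7, 1]
Entering loop: for x in seq:

After execution: cnt = 1
1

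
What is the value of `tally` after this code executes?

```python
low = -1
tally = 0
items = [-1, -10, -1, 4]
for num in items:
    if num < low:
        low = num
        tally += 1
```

Let's trace through this code step by step.

Initialize: low = -1
Initialize: tally = 0
Initialize: items = [-1, -10, -1, 4]
Entering loop: for num in items:

After execution: tally = 1
1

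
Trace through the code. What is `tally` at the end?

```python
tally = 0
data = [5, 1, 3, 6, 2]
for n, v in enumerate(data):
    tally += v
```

Let's trace through this code step by step.

Initialize: tally = 0
Initialize: data = [5, 1, 3, 6, 2]
Entering loop: for n, v in enumerate(data):

After execution: tally = 17
17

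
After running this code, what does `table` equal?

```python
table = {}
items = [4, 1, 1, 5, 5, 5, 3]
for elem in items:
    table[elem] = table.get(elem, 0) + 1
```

Let's trace through this code step by step.

Initialize: table = {}
Initialize: items = [4, 1, 1, 5, 5, 5, 3]
Entering loop: for elem in items:

After execution: table = {4: 1, 1: 2, 5: 3, 3: 1}
{4: 1, 1: 2, 5: 3, 3: 1}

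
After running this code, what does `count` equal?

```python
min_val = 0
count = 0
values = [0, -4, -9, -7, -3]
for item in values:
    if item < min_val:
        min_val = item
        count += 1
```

Let's trace through this code step by step.

Initialize: min_val = 0
Initialize: count = 0
Initialize: values = [0, -4, -9, -7, -3]
Entering loop: for item in values:

After execution: count = 2
2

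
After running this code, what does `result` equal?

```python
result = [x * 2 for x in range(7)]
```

Let's trace through this code step by step.

Initialize: result = [x * 2 for x in range(7)]

After execution: result = [0, 2, 4, 6, 8, 10, 12]
[0, 2, 4, 6, 8, 10, 12]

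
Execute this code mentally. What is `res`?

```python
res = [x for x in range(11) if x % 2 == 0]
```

Let's trace through this code step by step.

Initialize: res = [x for x in range(11) if x % 2 == 0]

After execution: res = [0, 2, 4, 6, 8, 10]
[0, 2, 4, 6, 8, 10]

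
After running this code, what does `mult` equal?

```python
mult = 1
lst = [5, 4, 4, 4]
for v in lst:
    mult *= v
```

Let's trace through this code step by step.

Initialize: mult = 1
Initialize: lst = [5, 4, 4, 4]
Entering loop: for v in lst:

After execution: mult = 320
320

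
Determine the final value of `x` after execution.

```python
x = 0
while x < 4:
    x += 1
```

Let's trace through this code step by step.

Initialize: x = 0
Entering loop: while x < 4:

After execution: x = 4
4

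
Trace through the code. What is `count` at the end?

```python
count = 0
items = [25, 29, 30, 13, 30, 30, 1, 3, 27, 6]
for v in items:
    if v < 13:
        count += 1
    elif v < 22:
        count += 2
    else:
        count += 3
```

Let's trace through this code step by step.

Initialize: count = 0
Initialize: items = [25, 29, 30, 13, 30, 30, 1, 3, 27, 6]
Entering loop: for v in items:

After execution: count = 23
23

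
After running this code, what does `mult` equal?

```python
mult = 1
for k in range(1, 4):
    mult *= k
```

Let's trace through this code step by step.

Initialize: mult = 1
Entering loop: for k in range(1, 4):

After execution: mult = 6
6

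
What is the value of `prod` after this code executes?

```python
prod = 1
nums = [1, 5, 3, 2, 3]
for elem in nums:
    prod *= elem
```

Let's trace through this code step by step.

Initialize: prod = 1
Initialize: nums = [1, 5, 3, 2, 3]
Entering loop: for elem in nums:

After execution: prod = 90
90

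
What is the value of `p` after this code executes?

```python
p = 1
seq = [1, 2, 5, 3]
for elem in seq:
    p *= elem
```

Let's trace through this code step by step.

Initialize: p = 1
Initialize: seq = [1, 2, 5, 3]
Entering loop: for elem in seq:

After execution: p = 30
30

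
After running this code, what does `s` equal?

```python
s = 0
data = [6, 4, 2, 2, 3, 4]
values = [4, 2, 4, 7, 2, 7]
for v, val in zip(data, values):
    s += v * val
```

Let's trace through this code step by step.

Initialize: s = 0
Initialize: data = [6, 4, 2, 2, 3, 4]
Initialize: values = [4, 2, 4, 7, 2, 7]
Entering loop: for v, val in zip(data, values):

After execution: s = 88
88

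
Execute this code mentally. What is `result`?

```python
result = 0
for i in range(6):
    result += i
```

Let's trace through this code step by step.

Initialize: result = 0
Entering loop: for i in range(6):

After execution: result = 15
15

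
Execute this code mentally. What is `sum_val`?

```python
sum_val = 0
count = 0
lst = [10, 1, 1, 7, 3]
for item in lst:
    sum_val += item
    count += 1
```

Let's trace through this code step by step.

Initialize: sum_val = 0
Initialize: count = 0
Initialize: lst = [10, 1, 1, 7, 3]
Entering loop: for item in lst:

After execution: sum_val = 22
22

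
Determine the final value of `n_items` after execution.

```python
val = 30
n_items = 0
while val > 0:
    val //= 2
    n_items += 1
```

Let's trace through this code step by step.

Initialize: val = 30
Initialize: n_items = 0
Entering loop: while val > 0:

After execution: n_items = 5
5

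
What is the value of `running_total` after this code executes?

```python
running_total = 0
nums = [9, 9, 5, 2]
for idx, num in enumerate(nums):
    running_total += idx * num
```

Let's trace through this code step by step.

Initialize: running_total = 0
Initialize: nums = [9, 9, 5, 2]
Entering loop: for idx, num in enumerate(nums):

After execution: running_total = 25
25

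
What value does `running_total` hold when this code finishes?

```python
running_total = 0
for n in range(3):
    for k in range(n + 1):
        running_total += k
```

Let's trace through this code step by step.

Initialize: running_total = 0
Entering loop: for n in range(3):

After execution: running_total = 4
4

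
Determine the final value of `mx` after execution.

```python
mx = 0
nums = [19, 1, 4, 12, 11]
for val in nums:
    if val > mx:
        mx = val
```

Let's trace through this code step by step.

Initialize: mx = 0
Initialize: nums = [19, 1, 4, 12, 11]
Entering loop: for val in nums:

After execution: mx = 19
19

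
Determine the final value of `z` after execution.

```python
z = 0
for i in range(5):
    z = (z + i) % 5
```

Let's trace through this code step by step.

Initialize: z = 0
Entering loop: for i in range(5):

After execution: z = 0
0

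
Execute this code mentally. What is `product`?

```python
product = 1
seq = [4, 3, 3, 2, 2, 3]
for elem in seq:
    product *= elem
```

Let's trace through this code step by step.

Initialize: product = 1
Initialize: seq = [4, 3, 3, 2, 2, 3]
Entering loop: for elem in seq:

After execution: product = 432
432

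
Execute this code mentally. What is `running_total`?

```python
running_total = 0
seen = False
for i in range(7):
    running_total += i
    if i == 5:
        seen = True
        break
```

Let's trace through this code step by step.

Initialize: running_total = 0
Initialize: seen = False
Entering loop: for i in range(7):

After execution: running_total = 15
15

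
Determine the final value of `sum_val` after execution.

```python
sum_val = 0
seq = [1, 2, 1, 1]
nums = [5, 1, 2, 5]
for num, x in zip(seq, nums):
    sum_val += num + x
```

Let's trace through this code step by step.

Initialize: sum_val = 0
Initialize: seq = [1, 2, 1, 1]
Initialize: nums = [5, 1, 2, 5]
Entering loop: for num, x in zip(seq, nums):

After execution: sum_val = 18
18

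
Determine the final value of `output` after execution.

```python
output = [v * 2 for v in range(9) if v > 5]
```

Let's trace through this code step by step.

Initialize: output = [v * 2 for v in range(9) if v > 5]

After execution: output = [12, 14, 16]
[12, 14, 16]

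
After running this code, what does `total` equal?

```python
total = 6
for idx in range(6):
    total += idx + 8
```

Let's trace through this code step by step.

Initialize: total = 6
Entering loop: for idx in range(6):

After execution: total = 69
69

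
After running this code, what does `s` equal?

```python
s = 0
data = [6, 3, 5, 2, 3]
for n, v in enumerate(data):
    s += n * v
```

Let's trace through this code step by step.

Initialize: s = 0
Initialize: data = [6, 3, 5, 2, 3]
Entering loop: for n, v in enumerate(data):

After execution: s = 31
31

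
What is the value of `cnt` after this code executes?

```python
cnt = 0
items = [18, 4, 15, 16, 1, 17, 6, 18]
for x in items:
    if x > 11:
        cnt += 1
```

Let's trace through this code step by step.

Initialize: cnt = 0
Initialize: items = [18, 4, 15, 16, 1, 17, 6, 18]
Entering loop: for x in items:

After execution: cnt = 5
5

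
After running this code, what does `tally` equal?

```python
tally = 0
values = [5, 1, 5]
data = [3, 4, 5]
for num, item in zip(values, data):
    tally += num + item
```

Let's trace through this code step by step.

Initialize: tally = 0
Initialize: values = [5, 1, 5]
Initialize: data = [3, 4, 5]
Entering loop: for num, item in zip(values, data):

After execution: tally = 23
23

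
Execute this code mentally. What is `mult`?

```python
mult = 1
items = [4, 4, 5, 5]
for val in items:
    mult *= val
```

Let's trace through this code step by step.

Initialize: mult = 1
Initialize: items = [4, 4, 5, 5]
Entering loop: for val in items:

After execution: mult = 400
400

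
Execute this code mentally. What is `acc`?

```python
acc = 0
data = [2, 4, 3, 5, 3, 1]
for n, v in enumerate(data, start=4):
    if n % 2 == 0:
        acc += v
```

Let's trace through this code step by step.

Initialize: acc = 0
Initialize: data = [2, 4, 3, 5, 3, 1]
Entering loop: for n, v in enumerate(data, start=4):

After execution: acc = 8
8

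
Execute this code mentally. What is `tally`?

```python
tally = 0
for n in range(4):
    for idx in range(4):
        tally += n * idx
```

Let's trace through this code step by step.

Initialize: tally = 0
Entering loop: for n in range(4):

After execution: tally = 36
36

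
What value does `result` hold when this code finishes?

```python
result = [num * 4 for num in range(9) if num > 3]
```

Let's trace through this code step by step.

Initialize: result = [num * 4 for num in range(9) if num > 3]

After execution: result = [16, 20, 24, 28, 32]
[16, 20, 24, 28, 32]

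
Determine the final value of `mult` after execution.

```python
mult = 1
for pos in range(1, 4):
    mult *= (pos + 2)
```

Let's trace through this code step by step.

Initialize: mult = 1
Entering loop: for pos in range(1, 4):

After execution: mult = 60
60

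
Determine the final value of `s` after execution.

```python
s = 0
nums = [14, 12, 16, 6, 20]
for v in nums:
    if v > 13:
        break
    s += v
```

Let's trace through this code step by step.

Initialize: s = 0
Initialize: nums = [14, 12, 16, 6, 20]
Entering loop: for v in nums:

After execution: s = 0
0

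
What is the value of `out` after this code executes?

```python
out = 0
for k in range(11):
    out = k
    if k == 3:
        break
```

Let's trace through this code step by step.

Initialize: out = 0
Entering loop: for k in range(11):

After execution: out = 3
3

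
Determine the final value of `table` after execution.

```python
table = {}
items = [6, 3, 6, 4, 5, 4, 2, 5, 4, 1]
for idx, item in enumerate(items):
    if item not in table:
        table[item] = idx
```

Let's trace through this code step by step.

Initialize: table = {}
Initialize: items = [6, 3, 6, 4, 5, 4, 2, 5, 4, 1]
Entering loop: for idx, item in enumerate(items):

After execution: table = {6: 0, 3: 1, 4: 3, 5: 4, 2: 6, 1: 9}
{6: 0, 3: 1, 4: 3, 5: 4, 2: 6, 1: 9}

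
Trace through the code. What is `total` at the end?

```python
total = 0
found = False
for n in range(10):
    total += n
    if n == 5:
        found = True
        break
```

Let's trace through this code step by step.

Initialize: total = 0
Initialize: found = False
Entering loop: for n in range(10):

After execution: total = 15
15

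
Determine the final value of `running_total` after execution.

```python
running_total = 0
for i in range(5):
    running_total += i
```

Let's trace through this code step by step.

Initialize: running_total = 0
Entering loop: for i in range(5):

After execution: running_total = 10
10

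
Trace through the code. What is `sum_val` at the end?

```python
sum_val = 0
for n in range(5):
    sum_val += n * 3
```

Let's trace through this code step by step.

Initialize: sum_val = 0
Entering loop: for n in range(5):

After execution: sum_val = 30
30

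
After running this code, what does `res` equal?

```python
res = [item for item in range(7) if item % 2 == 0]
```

Let's trace through this code step by step.

Initialize: res = [item for item in range(7) if item % 2 == 0]

After execution: res = [0, 2, 4, 6]
[0, 2, 4, 6]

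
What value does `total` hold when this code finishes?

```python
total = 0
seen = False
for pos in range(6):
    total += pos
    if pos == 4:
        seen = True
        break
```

Let's trace through this code step by step.

Initialize: total = 0
Initialize: seen = False
Entering loop: for pos in range(6):

After execution: total = 10
10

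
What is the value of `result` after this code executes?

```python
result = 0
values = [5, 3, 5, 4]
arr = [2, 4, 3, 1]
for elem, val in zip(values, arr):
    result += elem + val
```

Let's trace through this code step by step.

Initialize: result = 0
Initialize: values = [5, 3, 5, 4]
Initialize: arr = [2, 4, 3, 1]
Entering loop: for elem, val in zip(values, arr):

After execution: result = 27
27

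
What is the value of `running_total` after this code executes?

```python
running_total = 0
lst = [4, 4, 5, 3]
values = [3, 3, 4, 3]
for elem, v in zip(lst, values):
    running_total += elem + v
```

Let's trace through this code step by step.

Initialize: running_total = 0
Initialize: lst = [4, 4, 5, 3]
Initialize: values = [3, 3, 4, 3]
Entering loop: for elem, v in zip(lst, values):

After execution: running_total = 29
29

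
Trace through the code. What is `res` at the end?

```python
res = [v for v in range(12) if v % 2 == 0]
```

Let's trace through this code step by step.

Initialize: res = [v for v in range(12) if v % 2 == 0]

After execution: res = [0, 2, 4, 6, 8, 10]
[0, 2, 4, 6, 8, 10]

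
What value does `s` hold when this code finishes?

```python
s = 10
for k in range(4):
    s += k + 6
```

Let's trace through this code step by step.

Initialize: s = 10
Entering loop: for k in range(4):

After execution: s = 40
40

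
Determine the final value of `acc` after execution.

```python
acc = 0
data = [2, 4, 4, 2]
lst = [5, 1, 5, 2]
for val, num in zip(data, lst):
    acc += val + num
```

Let's trace through this code step by step.

Initialize: acc = 0
Initialize: data = [2, 4, 4, 2]
Initialize: lst = [5, 1, 5, 2]
Entering loop: for val, num in zip(data, lst):

After execution: acc = 25
25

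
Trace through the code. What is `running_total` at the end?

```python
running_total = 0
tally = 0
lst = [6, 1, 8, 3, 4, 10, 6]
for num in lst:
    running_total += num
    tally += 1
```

Let's trace through this code step by step.

Initialize: running_total = 0
Initialize: tally = 0
Initialize: lst = [6, 1, 8, 3, 4, 10, 6]
Entering loop: for num in lst:

After execution: running_total = 38
38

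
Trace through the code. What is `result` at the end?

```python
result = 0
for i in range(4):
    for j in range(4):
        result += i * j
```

Let's trace through this code step by step.

Initialize: result = 0
Entering loop: for i in range(4):

After execution: result = 36
36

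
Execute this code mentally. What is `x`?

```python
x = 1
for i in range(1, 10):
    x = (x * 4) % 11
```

Let's trace through this code step by step.

Initialize: x = 1
Entering loop: for i in range(1, 10):

After execution: x = 3
3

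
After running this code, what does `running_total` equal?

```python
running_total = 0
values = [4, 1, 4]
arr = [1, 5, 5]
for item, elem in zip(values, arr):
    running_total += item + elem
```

Let's trace through this code step by step.

Initialize: running_total = 0
Initialize: values = [4, 1, 4]
Initialize: arr = [1, 5, 5]
Entering loop: for item, elem in zip(values, arr):

After execution: running_total = 20
20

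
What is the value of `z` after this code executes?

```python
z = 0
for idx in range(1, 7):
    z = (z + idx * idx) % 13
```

Let's trace through this code step by step.

Initialize: z = 0
Entering loop: for idx in range(1, 7):

After execution: z = 0
0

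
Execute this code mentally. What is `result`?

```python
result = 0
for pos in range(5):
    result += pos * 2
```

Let's trace through this code step by step.

Initialize: result = 0
Entering loop: for pos in range(5):

After execution: result = 20
20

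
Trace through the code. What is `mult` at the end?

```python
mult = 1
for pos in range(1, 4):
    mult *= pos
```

Let's trace through this code step by step.

Initialize: mult = 1
Entering loop: for pos in range(1, 4):

After execution: mult = 6
6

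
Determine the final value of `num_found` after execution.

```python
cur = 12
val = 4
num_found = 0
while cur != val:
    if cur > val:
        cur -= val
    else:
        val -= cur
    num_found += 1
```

Let's trace through this code step by step.

Initialize: cur = 12
Initialize: val = 4
Initialize: num_found = 0
Entering loop: while cur != val:

After execution: num_found = 2
2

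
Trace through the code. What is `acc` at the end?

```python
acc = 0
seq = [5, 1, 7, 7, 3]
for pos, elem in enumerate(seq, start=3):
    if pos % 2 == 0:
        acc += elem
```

Let's trace through this code step by step.

Initialize: acc = 0
Initialize: seq = [5, 1, 7, 7, 3]
Entering loop: for pos, elem in enumerate(seq, start=3):

After execution: acc = 8
8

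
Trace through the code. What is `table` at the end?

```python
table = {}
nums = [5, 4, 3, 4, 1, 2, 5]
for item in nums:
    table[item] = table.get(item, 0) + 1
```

Let's trace through this code step by step.

Initialize: table = {}
Initialize: nums = [5, 4, 3, 4, 1, 2, 5]
Entering loop: for item in nums:

After execution: table = {5: 2, 4: 2, 3: 1, 1: 1, 2: 1}
{5: 2, 4: 2, 3: 1, 1: 1, 2: 1}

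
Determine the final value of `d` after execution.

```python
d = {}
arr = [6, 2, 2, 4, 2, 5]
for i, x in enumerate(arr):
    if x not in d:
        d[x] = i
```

Let's trace through this code step by step.

Initialize: d = {}
Initialize: arr = [6, 2, 2, 4, 2, 5]
Entering loop: for i, x in enumerate(arr):

After execution: d = {6: 0, 2: 1, 4: 3, 5: 5}
{6: 0, 2: 1, 4: 3, 5: 5}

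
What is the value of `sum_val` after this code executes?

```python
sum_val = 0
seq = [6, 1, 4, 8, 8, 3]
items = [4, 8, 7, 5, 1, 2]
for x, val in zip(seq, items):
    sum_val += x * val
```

Let's trace through this code step by step.

Initialize: sum_val = 0
Initialize: seq = [6, 1, 4, 8, 8, 3]
Initialize: items = [4, 8, 7, 5, 1, 2]
Entering loop: for x, val in zip(seq, items):

After execution: sum_val = 114
114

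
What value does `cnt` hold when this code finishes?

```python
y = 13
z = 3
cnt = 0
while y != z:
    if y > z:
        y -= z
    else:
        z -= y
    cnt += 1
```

Let's trace through this code step by step.

Initialize: y = 13
Initialize: z = 3
Initialize: cnt = 0
Entering loop: while y != z:

After execution: cnt = 6
6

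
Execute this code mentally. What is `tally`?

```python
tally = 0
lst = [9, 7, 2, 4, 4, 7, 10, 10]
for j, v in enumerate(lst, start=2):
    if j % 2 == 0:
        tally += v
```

Let's trace through this code step by step.

Initialize: tally = 0
Initialize: lst = [9, 7, 2, 4, 4, 7, 10, 10]
Entering loop: for j, v in enumerate(lst, start=2):

After execution: tally = 25
25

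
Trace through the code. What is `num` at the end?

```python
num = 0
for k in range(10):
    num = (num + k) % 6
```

Let's trace through this code step by step.

Initialize: num = 0
Entering loop: for k in range(10):

After execution: num = 3
3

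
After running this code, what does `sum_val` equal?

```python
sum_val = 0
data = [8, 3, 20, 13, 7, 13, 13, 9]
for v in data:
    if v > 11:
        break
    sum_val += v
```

Let's trace through this code step by step.

Initialize: sum_val = 0
Initialize: data = [8, 3, 20, 13, 7, 13, 13, 9]
Entering loop: for v in data:

After execution: sum_val = 11
11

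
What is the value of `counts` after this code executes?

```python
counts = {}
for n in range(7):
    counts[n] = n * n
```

Let's trace through this code step by step.

Initialize: counts = {}
Entering loop: for n in range(7):

After execution: counts = {0: 0, 1: 1, 2: 4, 3: 9, 4: 16, 5: 25, 6: 36}
{0: 0, 1: 1, 2: 4, 3: 9, 4: 16, 5: 25, 6: 36}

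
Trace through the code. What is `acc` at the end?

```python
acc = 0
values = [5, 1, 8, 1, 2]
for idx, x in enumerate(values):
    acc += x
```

Let's trace through this code step by step.

Initialize: acc = 0
Initialize: values = [5, 1, 8, 1, 2]
Entering loop: for idx, x in enumerate(values):

After execution: acc = 17
17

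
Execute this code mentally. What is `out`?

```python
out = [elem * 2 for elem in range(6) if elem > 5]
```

Let's trace through this code step by step.

Initialize: out = [elem * 2 for elem in range(6) if elem > 5]

After execution: out = []
[]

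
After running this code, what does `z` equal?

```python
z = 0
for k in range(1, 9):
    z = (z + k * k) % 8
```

Let's trace through this code step by step.

Initialize: z = 0
Entering loop: for k in range(1, 9):

After execution: z = 4
4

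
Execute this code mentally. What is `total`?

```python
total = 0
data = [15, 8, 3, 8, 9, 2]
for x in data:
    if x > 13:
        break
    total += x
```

Let's trace through this code step by step.

Initialize: total = 0
Initialize: data = [15, 8, 3, 8, 9, 2]
Entering loop: for x in data:

After execution: total = 0
0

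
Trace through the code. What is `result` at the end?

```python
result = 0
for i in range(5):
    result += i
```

Let's trace through this code step by step.

Initialize: result = 0
Entering loop: for i in range(5):

After execution: result = 10
10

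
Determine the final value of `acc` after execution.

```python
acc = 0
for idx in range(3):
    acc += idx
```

Let's trace through this code step by step.

Initialize: acc = 0
Entering loop: for idx in range(3):

After execution: acc = 3
3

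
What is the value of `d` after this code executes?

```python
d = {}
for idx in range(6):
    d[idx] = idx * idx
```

Let's trace through this code step by step.

Initialize: d = {}
Entering loop: for idx in range(6):

After execution: d = {0: 0, 1: 1, 2: 4, 3: 9, 4: 16, 5: 25}
{0: 0, 1: 1, 2: 4, 3: 9, 4: 16, 5: 25}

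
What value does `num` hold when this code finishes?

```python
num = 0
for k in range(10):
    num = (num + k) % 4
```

Let's trace through this code step by step.

Initialize: num = 0
Entering loop: for k in range(10):

After execution: num = 1
1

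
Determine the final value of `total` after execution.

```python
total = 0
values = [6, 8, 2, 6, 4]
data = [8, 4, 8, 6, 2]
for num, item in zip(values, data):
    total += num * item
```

Let's trace through this code step by step.

Initialize: total = 0
Initialize: values = [6, 8, 2, 6, 4]
Initialize: data = [8, 4, 8, 6, 2]
Entering loop: for num, item in zip(values, data):

After execution: total = 140
140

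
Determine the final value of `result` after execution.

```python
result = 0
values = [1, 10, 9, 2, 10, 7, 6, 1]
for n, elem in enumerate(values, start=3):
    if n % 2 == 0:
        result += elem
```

Let's trace through this code step by step.

Initialize: result = 0
Initialize: values = [1, 10, 9, 2, 10, 7, 6, 1]
Entering loop: for n, elem in enumerate(values, start=3):

After execution: result = 20
20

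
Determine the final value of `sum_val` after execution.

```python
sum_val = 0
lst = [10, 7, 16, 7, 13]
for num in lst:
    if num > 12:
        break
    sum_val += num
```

Let's trace through this code step by step.

Initialize: sum_val = 0
Initialize: lst = [10, 7, 16, 7, 13]
Entering loop: for num in lst:

After execution: sum_val = 17
17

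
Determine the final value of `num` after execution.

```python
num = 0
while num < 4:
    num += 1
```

Let's trace through this code step by step.

Initialize: num = 0
Entering loop: while num < 4:

After execution: num = 4
4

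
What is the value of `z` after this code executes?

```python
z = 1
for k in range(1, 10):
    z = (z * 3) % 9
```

Let's trace through this code step by step.

Initialize: z = 1
Entering loop: for k in range(1, 10):

After execution: z = 0
0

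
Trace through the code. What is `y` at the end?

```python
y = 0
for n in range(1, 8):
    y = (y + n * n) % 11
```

Let's trace through this code step by step.

Initialize: y = 0
Entering loop: for n in range(1, 8):

After execution: y = 8
8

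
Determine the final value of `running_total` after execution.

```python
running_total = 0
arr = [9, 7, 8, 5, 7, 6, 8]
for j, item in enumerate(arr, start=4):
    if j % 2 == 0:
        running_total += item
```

Let's trace through this code step by step.

Initialize: running_total = 0
Initialize: arr = [9, 7, 8, 5, 7, 6, 8]
Entering loop: for j, item in enumerate(arr, start=4):

After execution: running_total = 32
32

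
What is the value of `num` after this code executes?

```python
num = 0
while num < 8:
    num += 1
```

Let's trace through this code step by step.

Initialize: num = 0
Entering loop: while num < 8:

After execution: num = 8
8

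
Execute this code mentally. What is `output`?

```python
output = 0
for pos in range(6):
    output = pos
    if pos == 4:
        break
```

Let's trace through this code step by step.

Initialize: output = 0
Entering loop: for pos in range(6):

After execution: output = 4
4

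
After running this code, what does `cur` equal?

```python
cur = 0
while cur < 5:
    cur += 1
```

Let's trace through this code step by step.

Initialize: cur = 0
Entering loop: while cur < 5:

After execution: cur = 5
5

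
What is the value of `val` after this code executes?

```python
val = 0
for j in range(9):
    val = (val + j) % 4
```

Let's trace through this code step by step.

Initialize: val = 0
Entering loop: for j in range(9):

After execution: val = 0
0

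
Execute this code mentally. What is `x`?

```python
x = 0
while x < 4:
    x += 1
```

Let's trace through this code step by step.

Initialize: x = 0
Entering loop: while x < 4:

After execution: x = 4
4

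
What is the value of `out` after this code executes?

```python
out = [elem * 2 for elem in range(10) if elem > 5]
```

Let's trace through this code step by step.

Initialize: out = [elem * 2 for elem in range(10) if elem > 5]

After execution: out = [12, 14, 16, 18]
[12, 14, 16, 18]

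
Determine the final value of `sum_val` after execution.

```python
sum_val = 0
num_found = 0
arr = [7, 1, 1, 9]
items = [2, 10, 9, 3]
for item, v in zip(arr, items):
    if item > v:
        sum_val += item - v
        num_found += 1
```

Let's trace through this code step by step.

Initialize: sum_val = 0
Initialize: num_found = 0
Initialize: arr = [7, 1, 1, 9]
Initialize: items = [2, 10, 9, 3]
Entering loop: for item, v in zip(arr, items):

After execution: sum_val = 11
11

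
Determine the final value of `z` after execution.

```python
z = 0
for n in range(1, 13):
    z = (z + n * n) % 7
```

Let's trace through this code step by step.

Initialize: z = 0
Entering loop: for n in range(1, 13):

After execution: z = 6
6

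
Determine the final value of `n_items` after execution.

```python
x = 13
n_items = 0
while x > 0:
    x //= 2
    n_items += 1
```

Let's trace through this code step by step.

Initialize: x = 13
Initialize: n_items = 0
Entering loop: while x > 0:

After execution: n_items = 4
4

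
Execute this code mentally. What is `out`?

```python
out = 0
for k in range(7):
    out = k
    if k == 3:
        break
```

Let's trace through this code step by step.

Initialize: out = 0
Entering loop: for k in range(7):

After execution: out = 3
3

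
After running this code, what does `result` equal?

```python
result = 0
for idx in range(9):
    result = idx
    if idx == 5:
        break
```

Let's trace through this code step by step.

Initialize: result = 0
Entering loop: for idx in range(9):

After execution: result = 5
5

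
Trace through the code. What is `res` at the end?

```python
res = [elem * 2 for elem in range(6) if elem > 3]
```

Let's trace through this code step by step.

Initialize: res = [elem * 2 for elem in range(6) if elem > 3]

After execution: res = [8, 10]
[8, 10]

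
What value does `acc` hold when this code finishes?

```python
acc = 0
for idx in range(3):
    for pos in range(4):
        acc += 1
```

Let's trace through this code step by step.

Initialize: acc = 0
Entering loop: for idx in range(3):

After execution: acc = 12
12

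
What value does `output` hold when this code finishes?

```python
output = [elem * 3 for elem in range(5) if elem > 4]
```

Let's trace through this code step by step.

Initialize: output = [elem * 3 for elem in range(5) if elem > 4]

After execution: output = []
[]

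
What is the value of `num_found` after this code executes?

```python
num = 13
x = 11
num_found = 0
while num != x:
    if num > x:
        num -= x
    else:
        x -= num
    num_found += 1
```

Let's trace through this code step by step.

Initialize: num = 13
Initialize: x = 11
Initialize: num_found = 0
Entering loop: while num != x:

After execution: num_found = 7
7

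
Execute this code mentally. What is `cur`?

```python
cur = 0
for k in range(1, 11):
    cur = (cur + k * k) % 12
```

Let's trace through this code step by step.

Initialize: cur = 0
Entering loop: for k in range(1, 11):

After execution: cur = 1
1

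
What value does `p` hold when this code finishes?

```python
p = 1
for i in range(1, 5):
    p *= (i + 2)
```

Let's trace through this code step by step.

Initialize: p = 1
Entering loop: for i in range(1, 5):

After execution: p = 360
360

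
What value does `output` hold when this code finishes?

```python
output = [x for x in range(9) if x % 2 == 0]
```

Let's trace through this code step by step.

Initialize: output = [x for x in range(9) if x % 2 == 0]

After execution: output = [0, 2, 4, 6, 8]
[0, 2, 4, 6, 8]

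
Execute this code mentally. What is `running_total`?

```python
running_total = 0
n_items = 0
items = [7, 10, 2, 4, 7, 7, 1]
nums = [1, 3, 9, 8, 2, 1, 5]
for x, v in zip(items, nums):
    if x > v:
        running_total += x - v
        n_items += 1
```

Let's trace through this code step by step.

Initialize: running_total = 0
Initialize: n_items = 0
Initialize: items = [7, 10, 2, 4, 7, 7, 1]
Initialize: nums = [1, 3, 9, 8, 2, 1, 5]
Entering loop: for x, v in zip(items, nums):

After execution: running_total = 24
24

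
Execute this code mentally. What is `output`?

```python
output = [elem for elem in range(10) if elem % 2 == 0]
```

Let's trace through this code step by step.

Initialize: output = [elem for elem in range(10) if elem % 2 == 0]

After execution: output = [0, 2, 4, 6, 8]
[0, 2, 4, 6, 8]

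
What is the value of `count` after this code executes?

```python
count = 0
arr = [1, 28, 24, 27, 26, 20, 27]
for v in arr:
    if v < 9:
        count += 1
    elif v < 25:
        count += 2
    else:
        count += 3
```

Let's trace through this code step by step.

Initialize: count = 0
Initialize: arr = [1, 28, 24, 27, 26, 20, 27]
Entering loop: for v in arr:

After execution: count = 17
17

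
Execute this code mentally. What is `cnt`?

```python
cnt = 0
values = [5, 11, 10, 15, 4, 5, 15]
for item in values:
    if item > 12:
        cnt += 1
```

Let's trace through this code step by step.

Initialize: cnt = 0
Initialize: values = [5, 11, 10, 15, 4, 5, 15]
Entering loop: for item in values:

After execution: cnt = 2
2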